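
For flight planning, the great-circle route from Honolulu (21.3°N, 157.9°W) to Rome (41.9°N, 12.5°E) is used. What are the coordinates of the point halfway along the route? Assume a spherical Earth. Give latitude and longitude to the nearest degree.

≈ (77°N, 126°W)

Convert each endpoint to a unit vector on the sphere (x = cos φ cos λ, y = cos φ sin λ, z = sin φ).
The central angle between the endpoints is δ = arccos(p₁·p₂) ≈ 2.028 rad (116.2°).
Interpolate at f = 1/2 with slerp weights a = sin((1−f)δ)/sin δ ≈ 0.946, b = sin(fδ)/sin δ ≈ 0.946.
p = a·p₁ + b·p₂ ≈ (-0.129, -0.179, 0.975); φ = arcsin(p_z) ≈ 77.24°, λ = atan2(p_y, p_x) ≈ -125.79°.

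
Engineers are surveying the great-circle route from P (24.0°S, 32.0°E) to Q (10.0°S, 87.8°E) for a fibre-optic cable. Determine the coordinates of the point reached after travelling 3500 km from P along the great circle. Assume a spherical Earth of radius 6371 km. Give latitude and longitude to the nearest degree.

≈ (18°S, 65°E)

The haversine formula gives a central angle δ ≈ 0.957 rad (54.8°) between the endpoints. The total great-circle distance is δ·R ≈ 0.957 × 6371 ≈ 6094 km, so the target fraction is f = 3500/6094 ≈ 0.574.
Interpolate at f ≈ 0.574 with slerp weights a = sin((1−f)δ)/sin δ ≈ 0.485, b = sin(fδ)/sin δ ≈ 0.639.
p = a·p₁ + b·p₂ ≈ (0.400, 0.863, -0.308); φ = arcsin(p_z) ≈ -17.94°, λ = atan2(p_y, p_x) ≈ 65.16°.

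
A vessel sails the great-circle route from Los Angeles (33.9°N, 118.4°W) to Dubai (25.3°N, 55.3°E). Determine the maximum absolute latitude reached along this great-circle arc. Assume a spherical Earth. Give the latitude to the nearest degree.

The great circle lies in the plane with unit normal n̂ = (p₁ × p₂)/|p₁ × p₂|.
Here n̂_z ≈ +0.096; the vertex latitude is φ_max = arccos|n̂_z| ≈ 84.5°.

≈ 85°N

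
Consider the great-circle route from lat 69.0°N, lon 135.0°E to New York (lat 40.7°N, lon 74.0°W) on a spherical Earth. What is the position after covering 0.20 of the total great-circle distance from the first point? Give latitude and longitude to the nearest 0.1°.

The haversine formula gives a central angle δ ≈ 1.191 rad (68.2°) between the endpoints.
Interpolate at f = 0.20 with slerp weights a = sin((1−f)δ)/sin δ ≈ 0.878, b = sin(fδ)/sin δ ≈ 0.254.
p = a·p₁ + b·p₂ ≈ (-0.169, 0.037, 0.985); φ = arcsin(p_z) ≈ 80.02°, λ = atan2(p_y, p_x) ≈ 167.59°.

≈ lat 80.0°N, lon 167.6°E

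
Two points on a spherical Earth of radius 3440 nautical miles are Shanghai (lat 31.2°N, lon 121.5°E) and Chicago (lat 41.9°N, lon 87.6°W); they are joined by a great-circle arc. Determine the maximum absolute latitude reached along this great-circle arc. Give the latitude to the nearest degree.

≈ 72°N

The great circle lies in the plane with unit normal n̂ = (p₁ × p₂)/|p₁ × p₂|.
Here n̂_z ≈ +0.317; the vertex latitude is φ_max = arccos|n̂_z| ≈ 71.5°.
Check via Clairaut: cos φ_max = |cos φ₁| · sin C = cos(31.2°)·sin(21.7°) ≈ 0.317, again giving ≈ 71.5°.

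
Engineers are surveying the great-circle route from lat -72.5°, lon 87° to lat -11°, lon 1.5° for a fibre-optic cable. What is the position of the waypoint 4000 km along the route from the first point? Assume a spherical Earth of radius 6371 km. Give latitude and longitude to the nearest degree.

Write both endpoints as unit vectors p₁, p₂ with components (cos φ cos λ, cos φ sin λ, sin φ).
The central angle between the endpoints is δ = arccos(p₁·p₂) ≈ 1.364 rad (78.2°). The total great-circle distance is δ·R ≈ 1.364 × 6371 ≈ 8691 km, so the target fraction is f = 4000/8691 ≈ 0.460.
Interpolate at f ≈ 0.460 with slerp weights a = sin((1−f)δ)/sin δ ≈ 0.686, b = sin(fδ)/sin δ ≈ 0.600.
p = a·p₁ + b·p₂ ≈ (0.600, 0.221, -0.769); φ = arcsin(p_z) ≈ -50.26°, λ = atan2(p_y, p_x) ≈ 20.27°.

≈ lat -50°, lon 20°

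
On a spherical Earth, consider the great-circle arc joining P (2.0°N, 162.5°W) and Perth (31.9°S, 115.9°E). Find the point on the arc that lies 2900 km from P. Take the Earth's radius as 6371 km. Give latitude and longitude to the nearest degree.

≈ (12°S, 175°E)

Write both endpoints as unit vectors p₁, p₂ with components (cos φ cos λ, cos φ sin λ, sin φ).
The central angle between the endpoints is δ = arccos(p₁·p₂) ≈ 1.465 rad (83.9°). The total great-circle distance is δ·R ≈ 1.465 × 6371 ≈ 9334 km, so the target fraction is f = 2900/9334 ≈ 0.311.
Interpolate at f ≈ 0.311 with slerp weights a = sin((1−f)δ)/sin δ ≈ 0.852, b = sin(fδ)/sin δ ≈ 0.442.
p = a·p₁ + b·p₂ ≈ (-0.976, 0.082, -0.204); φ = arcsin(p_z) ≈ -11.77°, λ = atan2(p_y, p_x) ≈ 175.21°.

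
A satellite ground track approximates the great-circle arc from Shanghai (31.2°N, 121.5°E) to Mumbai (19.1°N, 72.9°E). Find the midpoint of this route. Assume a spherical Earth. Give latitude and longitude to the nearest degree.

From cos δ = sin φ₁ sin φ₂ + cos φ₁ cos φ₂ cos Δλ, the central angle is δ ≈ 0.790 rad (45.2°).
Interpolate at f = 1/2 with slerp weights a = sin((1−f)δ)/sin δ ≈ 0.542, b = sin(fδ)/sin δ ≈ 0.542.
p = a·p₁ + b·p₂ ≈ (-0.092, 0.884, 0.458); φ = arcsin(p_z) ≈ 27.25°, λ = atan2(p_y, p_x) ≈ 95.91°.

≈ 27°N, 96°E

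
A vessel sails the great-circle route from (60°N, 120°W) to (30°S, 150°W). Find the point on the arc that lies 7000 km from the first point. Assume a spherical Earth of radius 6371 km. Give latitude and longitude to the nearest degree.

≈ (0°N, 143°W)

The haversine formula gives a central angle δ ≈ 1.629 rad (93.3°) between the endpoints. The total great-circle distance is δ·R ≈ 1.629 × 6371 ≈ 10377 km, so the target fraction is f = 7000/10377 ≈ 0.675.
Interpolate at f ≈ 0.675 with slerp weights a = sin((1−f)δ)/sin δ ≈ 0.506, b = sin(fδ)/sin δ ≈ 0.892.
p = a·p₁ + b·p₂ ≈ (-0.796, -0.606, -0.007); φ = arcsin(p_z) ≈ -0.43°, λ = atan2(p_y, p_x) ≈ -142.73°.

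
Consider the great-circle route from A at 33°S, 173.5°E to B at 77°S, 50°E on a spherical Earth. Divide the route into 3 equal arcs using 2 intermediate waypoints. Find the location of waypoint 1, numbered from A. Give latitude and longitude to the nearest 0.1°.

The haversine formula gives a central angle δ ≈ 1.130 rad (64.8°) between the endpoints.
Interpolate at f = 1/3 with slerp weights a = sin((1−f)δ)/sin δ ≈ 0.756, b = sin(fδ)/sin δ ≈ 0.407.
p = a·p₁ + b·p₂ ≈ (-0.571, 0.142, -0.808); φ = arcsin(p_z) ≈ -53.93°, λ = atan2(p_y, p_x) ≈ 166.06°.

≈ 53.9°S, 166.1°E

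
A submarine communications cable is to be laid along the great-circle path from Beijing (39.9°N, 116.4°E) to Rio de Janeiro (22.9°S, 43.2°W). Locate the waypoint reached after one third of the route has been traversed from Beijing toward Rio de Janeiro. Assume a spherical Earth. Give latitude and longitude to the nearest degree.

≈ 50°N, 41°E

Convert each endpoint to a unit vector on the sphere (x = cos φ cos λ, y = cos φ sin λ, z = sin φ).
The central angle between the endpoints is δ = arccos(p₁·p₂) ≈ 2.719 rad (155.8°).
Interpolate at f = 1/3 with slerp weights a = sin((1−f)δ)/sin δ ≈ 2.367, b = sin(fδ)/sin δ ≈ 1.919.
p = a·p₁ + b·p₂ ≈ (0.481, 0.416, 0.771); φ = arcsin(p_z) ≈ 50.48°, λ = atan2(p_y, p_x) ≈ 40.85°.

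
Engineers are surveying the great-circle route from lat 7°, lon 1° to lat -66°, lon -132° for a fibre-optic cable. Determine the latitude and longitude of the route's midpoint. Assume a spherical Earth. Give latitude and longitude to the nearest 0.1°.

≈ lat -45.6°, lon -21.6°

From cos δ = sin φ₁ sin φ₂ + cos φ₁ cos φ₂ cos Δλ, the central angle is δ ≈ 1.968 rad (112.7°).
Interpolate at f = 1/2 with slerp weights a = sin((1−f)δ)/sin δ ≈ 0.903, b = sin(fδ)/sin δ ≈ 0.903.
p = a·p₁ + b·p₂ ≈ (0.650, -0.257, -0.715); φ = arcsin(p_z) ≈ -45.63°, λ = atan2(p_y, p_x) ≈ -21.58°.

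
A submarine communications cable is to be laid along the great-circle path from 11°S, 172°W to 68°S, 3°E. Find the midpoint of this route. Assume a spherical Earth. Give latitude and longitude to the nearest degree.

Write both endpoints as unit vectors p₁, p₂ with components (cos φ cos λ, cos φ sin λ, sin φ).
The central angle between the endpoints is δ = arccos(p₁·p₂) ≈ 1.761 rad (100.9°).
Interpolate at f = 1/2 with slerp weights a = sin((1−f)δ)/sin δ ≈ 0.785, b = sin(fδ)/sin δ ≈ 0.785.
p = a·p₁ + b·p₂ ≈ (-0.470, -0.092, -0.878); φ = arcsin(p_z) ≈ -61.41°, λ = atan2(p_y, p_x) ≈ -168.93°.

≈ 61°S, 169°W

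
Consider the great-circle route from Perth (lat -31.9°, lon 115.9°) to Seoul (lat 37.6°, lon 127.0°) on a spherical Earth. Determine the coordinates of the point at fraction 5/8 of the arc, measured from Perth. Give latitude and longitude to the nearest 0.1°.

≈ lat 11.6°, lon 122.5°

Convert each endpoint to a unit vector on the sphere (x = cos φ cos λ, y = cos φ sin λ, z = sin φ).
The central angle between the endpoints is δ = arccos(p₁·p₂) ≈ 1.226 rad (70.3°).
Interpolate at f = 5/8 with slerp weights a = sin((1−f)δ)/sin δ ≈ 0.472, b = sin(fδ)/sin δ ≈ 0.737.
p = a·p₁ + b·p₂ ≈ (-0.526, 0.826, 0.200); φ = arcsin(p_z) ≈ 11.56°, λ = atan2(p_y, p_x) ≈ 122.49°.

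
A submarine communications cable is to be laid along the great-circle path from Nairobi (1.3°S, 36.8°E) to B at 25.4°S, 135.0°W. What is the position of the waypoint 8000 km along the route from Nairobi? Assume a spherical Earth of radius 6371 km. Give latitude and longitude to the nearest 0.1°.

≈ 67.0°S, 5.4°W

Convert each endpoint to a unit vector on the sphere (x = cos φ cos λ, y = cos φ sin λ, z = sin φ).
The central angle between the endpoints is δ = arccos(p₁·p₂) ≈ 2.655 rad (152.1°). The total great-circle distance is δ·R ≈ 2.655 × 6371 ≈ 16918 km, so the target fraction is f = 8000/16918 ≈ 0.473.
Interpolate at f ≈ 0.473 with slerp weights a = sin((1−f)δ)/sin δ ≈ 2.109, b = sin(fδ)/sin δ ≈ 2.035.
p = a·p₁ + b·p₂ ≈ (0.389, -0.037, -0.921); φ = arcsin(p_z) ≈ -67.03°, λ = atan2(p_y, p_x) ≈ -5.40°.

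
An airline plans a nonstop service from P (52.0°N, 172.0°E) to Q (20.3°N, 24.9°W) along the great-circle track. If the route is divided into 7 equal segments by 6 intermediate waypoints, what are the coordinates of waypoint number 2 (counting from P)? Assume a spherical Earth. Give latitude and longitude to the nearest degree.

≈ (78°N, 144°W)

Convert each endpoint to a unit vector on the sphere (x = cos φ cos λ, y = cos φ sin λ, z = sin φ).
The central angle between the endpoints is δ = arccos(p₁·p₂) ≈ 1.854 rad (106.2°).
Interpolate at f = 2/7 with slerp weights a = sin((1−f)δ)/sin δ ≈ 1.010, b = sin(fδ)/sin δ ≈ 0.526.
p = a·p₁ + b·p₂ ≈ (-0.168, -0.121, 0.978); φ = arcsin(p_z) ≈ 78.04°, λ = atan2(p_y, p_x) ≈ -144.20°.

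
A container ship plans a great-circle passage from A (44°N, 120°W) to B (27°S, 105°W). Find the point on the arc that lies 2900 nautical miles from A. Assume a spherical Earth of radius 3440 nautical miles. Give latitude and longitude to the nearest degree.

≈ (3°S, 110°W)

Write both endpoints as unit vectors p₁, p₂ with components (cos φ cos λ, cos φ sin λ, sin φ).
The central angle between the endpoints is δ = arccos(p₁·p₂) ≈ 1.262 rad (72.3°). The total great-circle distance is δ·R ≈ 1.262 × 3440 ≈ 4342 nmi, so the target fraction is f = 2900/4342 ≈ 0.668.
Interpolate at f ≈ 0.668 with slerp weights a = sin((1−f)δ)/sin δ ≈ 0.427, b = sin(fδ)/sin δ ≈ 0.784.
p = a·p₁ + b·p₂ ≈ (-0.334, -0.941, -0.059); φ = arcsin(p_z) ≈ -3.38°, λ = atan2(p_y, p_x) ≈ -109.57°.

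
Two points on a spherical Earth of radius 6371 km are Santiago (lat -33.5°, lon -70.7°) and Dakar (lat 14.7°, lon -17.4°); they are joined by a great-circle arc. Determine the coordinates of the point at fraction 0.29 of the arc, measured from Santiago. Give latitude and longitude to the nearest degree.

≈ lat -21°, lon -53°

Write both endpoints as unit vectors p₁, p₂ with components (cos φ cos λ, cos φ sin λ, sin φ).
The central angle between the endpoints is δ = arccos(p₁·p₂) ≈ 1.222 rad (70.0°).
Interpolate at f = 0.29 with slerp weights a = sin((1−f)δ)/sin δ ≈ 0.812, b = sin(fδ)/sin δ ≈ 0.369.
p = a·p₁ + b·p₂ ≈ (0.564, -0.746, -0.354); φ = arcsin(p_z) ≈ -20.75°, λ = atan2(p_y, p_x) ≈ -52.87°.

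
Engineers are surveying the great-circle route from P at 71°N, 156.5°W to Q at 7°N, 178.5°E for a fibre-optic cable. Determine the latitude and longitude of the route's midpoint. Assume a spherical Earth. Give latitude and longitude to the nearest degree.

≈ 39°N, 175°W

Convert each endpoint to a unit vector on the sphere (x = cos φ cos λ, y = cos φ sin λ, z = sin φ).
The central angle between the endpoints is δ = arccos(p₁·p₂) ≈ 1.150 rad (65.9°).
Interpolate at f = 1/2 with slerp weights a = sin((1−f)δ)/sin δ ≈ 0.596, b = sin(fδ)/sin δ ≈ 0.596.
p = a·p₁ + b·p₂ ≈ (-0.769, -0.062, 0.636); φ = arcsin(p_z) ≈ 39.50°, λ = atan2(p_y, p_x) ≈ -175.40°.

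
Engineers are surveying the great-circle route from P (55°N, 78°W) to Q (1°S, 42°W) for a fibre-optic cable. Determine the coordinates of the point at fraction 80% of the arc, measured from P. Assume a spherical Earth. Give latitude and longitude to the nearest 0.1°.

Convert each endpoint to a unit vector on the sphere (x = cos φ cos λ, y = cos φ sin λ, z = sin φ).
The central angle between the endpoints is δ = arccos(p₁·p₂) ≈ 1.104 rad (63.3°).
Interpolate at f = 0.80 with slerp weights a = sin((1−f)δ)/sin δ ≈ 0.245, b = sin(fδ)/sin δ ≈ 0.865.
p = a·p₁ + b·p₂ ≈ (0.672, -0.717, 0.186); φ = arcsin(p_z) ≈ 10.71°, λ = atan2(p_y, p_x) ≈ -46.83°.

≈ (10.7°N, 46.8°W)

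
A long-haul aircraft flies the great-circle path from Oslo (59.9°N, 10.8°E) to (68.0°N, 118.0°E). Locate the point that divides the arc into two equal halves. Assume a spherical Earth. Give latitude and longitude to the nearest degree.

≈ (74°N, 53°E)

The haversine formula gives a central angle δ ≈ 0.728 rad (41.7°) between the endpoints.
Interpolate at f = 1/2 with slerp weights a = sin((1−f)δ)/sin δ ≈ 0.535, b = sin(fδ)/sin δ ≈ 0.535.
p = a·p₁ + b·p₂ ≈ (0.169, 0.227, 0.959); φ = arcsin(p_z) ≈ 73.53°, λ = atan2(p_y, p_x) ≈ 53.28°.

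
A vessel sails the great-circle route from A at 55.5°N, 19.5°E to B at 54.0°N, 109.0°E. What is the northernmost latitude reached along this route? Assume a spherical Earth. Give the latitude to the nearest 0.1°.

≈ 63.4°N

The great circle lies in the plane with unit normal n̂ = (p₁ × p₂)/|p₁ × p₂|.
Here n̂_z ≈ +0.448; the vertex latitude is φ_max = arccos|n̂_z| ≈ 63.4°.
Check via Clairaut: cos φ_max = |cos φ₁| · sin C = cos(55.5°)·sin(52.3°) ≈ 0.448, again giving ≈ 63.4°.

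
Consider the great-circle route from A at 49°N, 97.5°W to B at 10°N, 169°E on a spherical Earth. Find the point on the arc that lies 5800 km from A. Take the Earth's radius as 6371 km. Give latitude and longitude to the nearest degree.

≈ 33°N, 166°W

Write both endpoints as unit vectors p₁, p₂ with components (cos φ cos λ, cos φ sin λ, sin φ).
The central angle between the endpoints is δ = arccos(p₁·p₂) ≈ 1.479 rad (84.7°). The total great-circle distance is δ·R ≈ 1.479 × 6371 ≈ 9423 km, so the target fraction is f = 5800/9423 ≈ 0.616.
Interpolate at f ≈ 0.616 with slerp weights a = sin((1−f)δ)/sin δ ≈ 0.541, b = sin(fδ)/sin δ ≈ 0.793.
p = a·p₁ + b·p₂ ≈ (-0.813, -0.203, 0.546); φ = arcsin(p_z) ≈ 33.08°, λ = atan2(p_y, p_x) ≈ -166.00°.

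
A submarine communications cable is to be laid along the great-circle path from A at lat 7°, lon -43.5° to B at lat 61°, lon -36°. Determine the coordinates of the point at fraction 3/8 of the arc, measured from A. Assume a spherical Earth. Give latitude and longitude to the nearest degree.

Convert each endpoint to a unit vector on the sphere (x = cos φ cos λ, y = cos φ sin λ, z = sin φ).
The central angle between the endpoints is δ = arccos(p₁·p₂) ≈ 0.948 rad (54.3°).
Interpolate at f = 3/8 with slerp weights a = sin((1−f)δ)/sin δ ≈ 0.687, b = sin(fδ)/sin δ ≈ 0.428.
p = a·p₁ + b·p₂ ≈ (0.663, -0.592, 0.459); φ = arcsin(p_z) ≈ 27.29°, λ = atan2(p_y, p_x) ≈ -41.75°.

≈ lat 27°, lon -42°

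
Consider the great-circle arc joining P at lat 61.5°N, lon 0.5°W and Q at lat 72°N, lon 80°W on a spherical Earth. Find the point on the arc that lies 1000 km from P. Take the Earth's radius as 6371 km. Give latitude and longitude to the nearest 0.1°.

≈ lat 68.1°N, lon 15.1°W

Convert each endpoint to a unit vector on the sphere (x = cos φ cos λ, y = cos φ sin λ, z = sin φ).
The central angle between the endpoints is δ = arccos(p₁·p₂) ≈ 0.530 rad (30.4°). The total great-circle distance is δ·R ≈ 0.530 × 6371 ≈ 3378 km, so the target fraction is f = 1000/3378 ≈ 0.296.
Interpolate at f ≈ 0.296 with slerp weights a = sin((1−f)δ)/sin δ ≈ 0.721, b = sin(fδ)/sin δ ≈ 0.309.
p = a·p₁ + b·p₂ ≈ (0.361, -0.097, 0.928); φ = arcsin(p_z) ≈ 68.07°, λ = atan2(p_y, p_x) ≈ -15.06°.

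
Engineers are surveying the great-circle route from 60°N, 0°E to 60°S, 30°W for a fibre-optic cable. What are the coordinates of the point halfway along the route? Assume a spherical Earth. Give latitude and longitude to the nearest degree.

≈ 0°N, 15°W

From cos δ = sin φ₁ sin φ₂ + cos φ₁ cos φ₂ cos Δλ, the central angle is δ ≈ 2.134 rad (122.2°).
Interpolate at f = 1/2 with slerp weights a = sin((1−f)δ)/sin δ ≈ 1.035, b = sin(fδ)/sin δ ≈ 1.035.
p = a·p₁ + b·p₂ ≈ (0.966, -0.259, 0.000); φ = arcsin(p_z) ≈ 0.00°, λ = atan2(p_y, p_x) ≈ -15.00°.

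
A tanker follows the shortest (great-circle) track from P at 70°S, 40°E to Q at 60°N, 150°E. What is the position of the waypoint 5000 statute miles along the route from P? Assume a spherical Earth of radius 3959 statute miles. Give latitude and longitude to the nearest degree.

Write both endpoints as unit vectors p₁, p₂ with components (cos φ cos λ, cos φ sin λ, sin φ).
The central angle between the endpoints is δ = arccos(p₁·p₂) ≈ 2.631 rad (150.7°). The total great-circle distance is δ·R ≈ 2.631 × 3959 ≈ 10415 mi, so the target fraction is f = 5000/10415 ≈ 0.480.
Interpolate at f ≈ 0.480 with slerp weights a = sin((1−f)δ)/sin δ ≈ 2.003, b = sin(fδ)/sin δ ≈ 1.949.
p = a·p₁ + b·p₂ ≈ (-0.319, 0.928, -0.194); φ = arcsin(p_z) ≈ -11.21°, λ = atan2(p_y, p_x) ≈ 108.98°.

≈ 11°S, 109°E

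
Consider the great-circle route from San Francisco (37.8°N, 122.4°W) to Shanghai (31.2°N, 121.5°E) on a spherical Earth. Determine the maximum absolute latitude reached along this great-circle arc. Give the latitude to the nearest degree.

The great circle lies in the plane with unit normal n̂ = (p₁ × p₂)/|p₁ × p₂|.
Here n̂_z ≈ -0.607; the vertex latitude is φ_max = arccos|n̂_z| ≈ 52.6°.
Check via Clairaut: cos φ_max = |cos φ₁| · sin C = cos(37.8°)·sin(50.2°) ≈ 0.607, again giving ≈ 52.6°.

≈ 53°N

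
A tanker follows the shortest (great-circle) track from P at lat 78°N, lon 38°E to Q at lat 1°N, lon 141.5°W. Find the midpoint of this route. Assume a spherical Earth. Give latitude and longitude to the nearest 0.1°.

Convert each endpoint to a unit vector on the sphere (x = cos φ cos λ, y = cos φ sin λ, z = sin φ).
The central angle between the endpoints is δ = arccos(p₁·p₂) ≈ 1.763 rad (101.0°).
Interpolate at f = 1/2 with slerp weights a = sin((1−f)δ)/sin δ ≈ 0.786, b = sin(fδ)/sin δ ≈ 0.786.
p = a·p₁ + b·p₂ ≈ (-0.486, -0.389, 0.783); φ = arcsin(p_z) ≈ 51.50°, λ = atan2(p_y, p_x) ≈ -141.37°.

≈ lat 51.5°N, lon 141.4°W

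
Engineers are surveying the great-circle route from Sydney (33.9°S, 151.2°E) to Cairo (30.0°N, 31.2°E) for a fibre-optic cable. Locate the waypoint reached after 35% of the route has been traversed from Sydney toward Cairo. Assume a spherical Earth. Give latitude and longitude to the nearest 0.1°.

≈ 15.0°S, 105.3°E

The haversine formula gives a central angle δ ≈ 2.263 rad (129.7°) between the endpoints.
Interpolate at f = 0.35 with slerp weights a = sin((1−f)δ)/sin δ ≈ 1.293, b = sin(fδ)/sin δ ≈ 0.925.
p = a·p₁ + b·p₂ ≈ (-0.255, 0.932, -0.259); φ = arcsin(p_z) ≈ -14.99°, λ = atan2(p_y, p_x) ≈ 105.32°.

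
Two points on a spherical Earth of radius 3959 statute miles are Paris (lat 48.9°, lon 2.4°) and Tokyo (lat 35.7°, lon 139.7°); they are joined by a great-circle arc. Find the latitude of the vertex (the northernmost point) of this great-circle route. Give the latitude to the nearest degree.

The great circle lies in the plane with unit normal n̂ = (p₁ × p₂)/|p₁ × p₂|.
Here n̂_z ≈ +0.362; the vertex latitude is φ_max = arccos|n̂_z| ≈ 68.7°.
Check via Clairaut: cos φ_max = |cos φ₁| · sin C = cos(48.9°)·sin(33.5°) ≈ 0.362, again giving ≈ 68.7°.

≈ 69°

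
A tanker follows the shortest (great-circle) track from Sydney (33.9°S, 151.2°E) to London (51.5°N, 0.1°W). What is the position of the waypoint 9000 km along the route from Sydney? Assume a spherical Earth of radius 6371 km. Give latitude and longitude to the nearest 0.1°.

Write both endpoints as unit vectors p₁, p₂ with components (cos φ cos λ, cos φ sin λ, sin φ).
The central angle between the endpoints is δ = arccos(p₁·p₂) ≈ 2.668 rad (152.8°). The total great-circle distance is δ·R ≈ 2.668 × 6371 ≈ 16995 km, so the target fraction is f = 9000/16995 ≈ 0.530.
Interpolate at f ≈ 0.530 with slerp weights a = sin((1−f)δ)/sin δ ≈ 2.082, b = sin(fδ)/sin δ ≈ 2.163.
p = a·p₁ + b·p₂ ≈ (-0.168, 0.830, 0.532); φ = arcsin(p_z) ≈ 32.12°, λ = atan2(p_y, p_x) ≈ 101.43°.

≈ 32.1°N, 101.4°E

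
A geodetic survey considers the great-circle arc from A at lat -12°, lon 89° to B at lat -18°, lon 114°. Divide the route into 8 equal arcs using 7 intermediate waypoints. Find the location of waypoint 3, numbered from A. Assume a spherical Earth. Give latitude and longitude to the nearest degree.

≈ lat -15°, lon 98°

The haversine formula gives a central angle δ ≈ 0.434 rad (24.9°) between the endpoints.
Interpolate at f = 3/8 with slerp weights a = sin((1−f)δ)/sin δ ≈ 0.637, b = sin(fδ)/sin δ ≈ 0.385.
p = a·p₁ + b·p₂ ≈ (-0.138, 0.958, -0.252); φ = arcsin(p_z) ≈ -14.57°, λ = atan2(p_y, p_x) ≈ 98.21°.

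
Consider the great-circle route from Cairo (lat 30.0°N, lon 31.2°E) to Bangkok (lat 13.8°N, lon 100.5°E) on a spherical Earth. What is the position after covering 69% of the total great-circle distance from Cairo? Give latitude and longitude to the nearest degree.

≈ lat 22°N, lon 81°E

Write both endpoints as unit vectors p₁, p₂ with components (cos φ cos λ, cos φ sin λ, sin φ).
The central angle between the endpoints is δ = arccos(p₁·p₂) ≈ 1.141 rad (65.4°).
Interpolate at f = 0.69 with slerp weights a = sin((1−f)δ)/sin δ ≈ 0.381, b = sin(fδ)/sin δ ≈ 0.779.
p = a·p₁ + b·p₂ ≈ (0.144, 0.915, 0.376); φ = arcsin(p_z) ≈ 22.11°, λ = atan2(p_y, p_x) ≈ 81.04°.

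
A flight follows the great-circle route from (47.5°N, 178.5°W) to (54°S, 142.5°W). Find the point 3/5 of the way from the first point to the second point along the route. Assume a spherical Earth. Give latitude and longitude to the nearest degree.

≈ (14°S, 159°W)

Convert each endpoint to a unit vector on the sphere (x = cos φ cos λ, y = cos φ sin λ, z = sin φ).
The central angle between the endpoints is δ = arccos(p₁·p₂) ≈ 1.850 rad (106.0°).
Interpolate at f = 3/5 with slerp weights a = sin((1−f)δ)/sin δ ≈ 0.701, b = sin(fδ)/sin δ ≈ 0.932.
p = a·p₁ + b·p₂ ≈ (-0.908, -0.346, -0.237); φ = arcsin(p_z) ≈ -13.69°, λ = atan2(p_y, p_x) ≈ -159.15°.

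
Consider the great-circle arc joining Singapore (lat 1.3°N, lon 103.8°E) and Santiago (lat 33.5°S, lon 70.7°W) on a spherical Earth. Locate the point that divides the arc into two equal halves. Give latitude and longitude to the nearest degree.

Write both endpoints as unit vectors p₁, p₂ with components (cos φ cos λ, cos φ sin λ, sin φ).
The central angle between the endpoints is δ = arccos(p₁·p₂) ≈ 2.572 rad (147.4°).
Interpolate at f = 1/2 with slerp weights a = sin((1−f)δ)/sin δ ≈ 1.781, b = sin(fδ)/sin δ ≈ 1.781.
p = a·p₁ + b·p₂ ≈ (0.066, 0.327, -0.943); φ = arcsin(p_z) ≈ -70.48°, λ = atan2(p_y, p_x) ≈ 78.58°.

≈ lat 70°S, lon 79°E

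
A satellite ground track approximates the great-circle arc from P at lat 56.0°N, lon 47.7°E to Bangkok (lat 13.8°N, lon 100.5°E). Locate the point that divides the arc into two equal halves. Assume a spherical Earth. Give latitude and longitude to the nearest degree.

≈ lat 38°N, lon 82°E

Convert each endpoint to a unit vector on the sphere (x = cos φ cos λ, y = cos φ sin λ, z = sin φ).
The central angle between the endpoints is δ = arccos(p₁·p₂) ≈ 1.017 rad (58.3°).
Interpolate at f = 1/2 with slerp weights a = sin((1−f)δ)/sin δ ≈ 0.572, b = sin(fδ)/sin δ ≈ 0.572.
p = a·p₁ + b·p₂ ≈ (0.114, 0.783, 0.611); φ = arcsin(p_z) ≈ 37.67°, λ = atan2(p_y, p_x) ≈ 81.71°.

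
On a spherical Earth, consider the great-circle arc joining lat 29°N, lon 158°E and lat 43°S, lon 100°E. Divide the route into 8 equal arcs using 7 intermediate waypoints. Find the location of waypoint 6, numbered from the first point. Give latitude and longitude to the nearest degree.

Convert each endpoint to a unit vector on the sphere (x = cos φ cos λ, y = cos φ sin λ, z = sin φ).
The central angle between the endpoints is δ = arccos(p₁·p₂) ≈ 1.562 rad (89.5°).
Interpolate at f = 6/8 with slerp weights a = sin((1−f)δ)/sin δ ≈ 0.381, b = sin(fδ)/sin δ ≈ 0.922.
p = a·p₁ + b·p₂ ≈ (-0.426, 0.788, -0.444); φ = arcsin(p_z) ≈ -26.35°, λ = atan2(p_y, p_x) ≈ 118.37°.

≈ lat 26°S, lon 118°E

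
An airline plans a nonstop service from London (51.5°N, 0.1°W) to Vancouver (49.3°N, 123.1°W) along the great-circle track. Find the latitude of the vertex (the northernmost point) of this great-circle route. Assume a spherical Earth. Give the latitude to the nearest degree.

≈ 68°N

The great circle lies in the plane with unit normal n̂ = (p₁ × p₂)/|p₁ × p₂|.
Here n̂_z ≈ -0.367; the vertex latitude is φ_max = arccos|n̂_z| ≈ 68.5°.
Check via Clairaut: cos φ_max = |cos φ₁| · sin C = cos(51.5°)·sin(36.1°) ≈ 0.367, again giving ≈ 68.5°.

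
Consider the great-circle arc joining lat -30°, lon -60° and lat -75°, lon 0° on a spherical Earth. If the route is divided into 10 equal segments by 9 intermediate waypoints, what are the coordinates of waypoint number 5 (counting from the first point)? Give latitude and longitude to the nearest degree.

≈ lat -55°, lon -47°

Convert each endpoint to a unit vector on the sphere (x = cos φ cos λ, y = cos φ sin λ, z = sin φ).
The central angle between the endpoints is δ = arccos(p₁·p₂) ≈ 0.933 rad (53.5°).
Interpolate at f = 5/10 with slerp weights a = sin((1−f)δ)/sin δ ≈ 0.560, b = sin(fδ)/sin δ ≈ 0.560.
p = a·p₁ + b·p₂ ≈ (0.387, -0.420, -0.821); φ = arcsin(p_z) ≈ -55.16°, λ = atan2(p_y, p_x) ≈ -47.31°.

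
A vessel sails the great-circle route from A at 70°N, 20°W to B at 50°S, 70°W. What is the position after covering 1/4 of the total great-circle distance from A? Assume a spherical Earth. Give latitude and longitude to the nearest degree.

≈ 41°N, 45°W

Write both endpoints as unit vectors p₁, p₂ with components (cos φ cos λ, cos φ sin λ, sin φ).
The central angle between the endpoints is δ = arccos(p₁·p₂) ≈ 2.188 rad (125.3°).
Interpolate at f = 1/4 with slerp weights a = sin((1−f)δ)/sin δ ≈ 1.223, b = sin(fδ)/sin δ ≈ 0.638.
p = a·p₁ + b·p₂ ≈ (0.533, -0.528, 0.661); φ = arcsin(p_z) ≈ 41.36°, λ = atan2(p_y, p_x) ≈ -44.73°.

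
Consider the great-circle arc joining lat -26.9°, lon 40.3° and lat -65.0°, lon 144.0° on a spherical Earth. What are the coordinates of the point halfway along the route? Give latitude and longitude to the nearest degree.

≈ lat -57°, lon 68°

Convert each endpoint to a unit vector on the sphere (x = cos φ cos λ, y = cos φ sin λ, z = sin φ).
The central angle between the endpoints is δ = arccos(p₁·p₂) ≈ 1.244 rad (71.3°).
Interpolate at f = 1/2 with slerp weights a = sin((1−f)δ)/sin δ ≈ 0.615, b = sin(fδ)/sin δ ≈ 0.615.
p = a·p₁ + b·p₂ ≈ (0.208, 0.508, -0.836); φ = arcsin(p_z) ≈ -56.72°, λ = atan2(p_y, p_x) ≈ 67.71°.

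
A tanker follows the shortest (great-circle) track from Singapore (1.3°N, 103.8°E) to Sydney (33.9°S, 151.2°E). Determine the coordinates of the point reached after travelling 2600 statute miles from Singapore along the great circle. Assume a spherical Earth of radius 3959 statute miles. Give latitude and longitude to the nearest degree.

≈ 23°S, 133°E

Write both endpoints as unit vectors p₁, p₂ with components (cos φ cos λ, cos φ sin λ, sin φ).
The central angle between the endpoints is δ = arccos(p₁·p₂) ≈ 0.990 rad (56.7°). The total great-circle distance is δ·R ≈ 0.990 × 3959 ≈ 3918 mi, so the target fraction is f = 2600/3918 ≈ 0.664.
Interpolate at f ≈ 0.664 with slerp weights a = sin((1−f)δ)/sin δ ≈ 0.391, b = sin(fδ)/sin δ ≈ 0.730.
p = a·p₁ + b·p₂ ≈ (-0.625, 0.672, -0.399); φ = arcsin(p_z) ≈ -23.49°, λ = atan2(p_y, p_x) ≈ 132.92°.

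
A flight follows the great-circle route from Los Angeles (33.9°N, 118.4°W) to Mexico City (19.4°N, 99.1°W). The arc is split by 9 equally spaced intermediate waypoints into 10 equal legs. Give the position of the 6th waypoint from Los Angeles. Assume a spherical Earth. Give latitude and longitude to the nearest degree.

From cos δ = sin φ₁ sin φ₂ + cos φ₁ cos φ₂ cos Δλ, the central angle is δ ≈ 0.392 rad (22.5°).
Interpolate at f = 6/10 with slerp weights a = sin((1−f)δ)/sin δ ≈ 0.409, b = sin(fδ)/sin δ ≈ 0.610.
p = a·p₁ + b·p₂ ≈ (-0.252, -0.867, 0.431); φ = arcsin(p_z) ≈ 25.51°, λ = atan2(p_y, p_x) ≈ -106.24°.

≈ 26°N, 106°W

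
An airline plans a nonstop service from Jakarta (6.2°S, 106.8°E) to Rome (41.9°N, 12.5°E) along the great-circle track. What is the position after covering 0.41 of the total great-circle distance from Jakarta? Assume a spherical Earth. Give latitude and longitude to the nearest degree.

≈ (20°N, 76°E)

From cos δ = sin φ₁ sin φ₂ + cos φ₁ cos φ₂ cos Δλ, the central angle is δ ≈ 1.699 rad (97.3°).
Interpolate at f = 0.41 with slerp weights a = sin((1−f)δ)/sin δ ≈ 0.850, b = sin(fδ)/sin δ ≈ 0.647.
p = a·p₁ + b·p₂ ≈ (0.226, 0.913, 0.340); φ = arcsin(p_z) ≈ 19.89°, λ = atan2(p_y, p_x) ≈ 76.10°.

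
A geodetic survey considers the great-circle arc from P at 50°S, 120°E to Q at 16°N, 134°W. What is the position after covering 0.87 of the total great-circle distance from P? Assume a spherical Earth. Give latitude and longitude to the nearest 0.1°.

≈ 5.0°N, 143.7°W

The haversine formula gives a central angle δ ≈ 1.962 rad (112.4°) between the endpoints.
Interpolate at f = 0.87 with slerp weights a = sin((1−f)δ)/sin δ ≈ 0.273, b = sin(fδ)/sin δ ≈ 1.072.
p = a·p₁ + b·p₂ ≈ (-0.803, -0.589, 0.086); φ = arcsin(p_z) ≈ 4.95°, λ = atan2(p_y, p_x) ≈ -143.75°.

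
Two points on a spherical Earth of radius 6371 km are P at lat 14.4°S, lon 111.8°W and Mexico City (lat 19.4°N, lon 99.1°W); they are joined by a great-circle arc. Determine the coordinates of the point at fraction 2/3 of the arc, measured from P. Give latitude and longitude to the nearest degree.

From cos δ = sin φ₁ sin φ₂ + cos φ₁ cos φ₂ cos Δλ, the central angle is δ ≈ 0.629 rad (36.0°).
Interpolate at f = 2/3 with slerp weights a = sin((1−f)δ)/sin δ ≈ 0.354, b = sin(fδ)/sin δ ≈ 0.692.
p = a·p₁ + b·p₂ ≈ (-0.230, -0.963, 0.142); φ = arcsin(p_z) ≈ 8.16°, λ = atan2(p_y, p_x) ≈ -103.46°.

≈ lat 8°N, lon 103°W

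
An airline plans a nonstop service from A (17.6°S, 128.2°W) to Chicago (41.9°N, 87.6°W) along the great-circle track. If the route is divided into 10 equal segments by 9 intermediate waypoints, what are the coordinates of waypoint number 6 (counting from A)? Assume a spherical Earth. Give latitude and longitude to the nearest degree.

Convert each endpoint to a unit vector on the sphere (x = cos φ cos λ, y = cos φ sin λ, z = sin φ).
The central angle between the endpoints is δ = arccos(p₁·p₂) ≈ 1.227 rad (70.3°).
Interpolate at f = 6/10 with slerp weights a = sin((1−f)δ)/sin δ ≈ 0.501, b = sin(fδ)/sin δ ≈ 0.713.
p = a·p₁ + b·p₂ ≈ (-0.273, -0.905, 0.325); φ = arcsin(p_z) ≈ 18.96°, λ = atan2(p_y, p_x) ≈ -106.77°.

≈ (19°N, 107°W)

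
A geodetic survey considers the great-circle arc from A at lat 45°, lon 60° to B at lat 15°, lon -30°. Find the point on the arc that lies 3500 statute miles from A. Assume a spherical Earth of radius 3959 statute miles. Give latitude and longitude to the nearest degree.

Convert each endpoint to a unit vector on the sphere (x = cos φ cos λ, y = cos φ sin λ, z = sin φ).
The central angle between the endpoints is δ = arccos(p₁·p₂) ≈ 1.387 rad (79.5°). The total great-circle distance is δ·R ≈ 1.387 × 3959 ≈ 5490 mi, so the target fraction is f = 3500/5490 ≈ 0.638.
Interpolate at f ≈ 0.638 with slerp weights a = sin((1−f)δ)/sin δ ≈ 0.490, b = sin(fδ)/sin δ ≈ 0.787.
p = a·p₁ + b·p₂ ≈ (0.831, -0.080, 0.550); φ = arcsin(p_z) ≈ 33.37°, λ = atan2(p_y, p_x) ≈ -5.48°.

≈ lat 33°, lon -5°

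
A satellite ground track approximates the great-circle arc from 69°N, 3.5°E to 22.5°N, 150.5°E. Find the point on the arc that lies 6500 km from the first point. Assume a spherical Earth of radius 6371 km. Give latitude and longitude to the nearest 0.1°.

≈ 48.8°N, 142.8°E

Write both endpoints as unit vectors p₁, p₂ with components (cos φ cos λ, cos φ sin λ, sin φ).
The central angle between the endpoints is δ = arccos(p₁·p₂) ≈ 1.491 rad (85.4°). The total great-circle distance is δ·R ≈ 1.491 × 6371 ≈ 9500 km, so the target fraction is f = 6500/9500 ≈ 0.684.
Interpolate at f ≈ 0.684 with slerp weights a = sin((1−f)δ)/sin δ ≈ 0.455, b = sin(fδ)/sin δ ≈ 0.855.
p = a·p₁ + b·p₂ ≈ (-0.525, 0.399, 0.752); φ = arcsin(p_z) ≈ 48.77°, λ = atan2(p_y, p_x) ≈ 142.75°.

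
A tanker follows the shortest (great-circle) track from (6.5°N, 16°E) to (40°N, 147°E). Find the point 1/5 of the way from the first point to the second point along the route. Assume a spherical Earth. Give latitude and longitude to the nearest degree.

≈ (24°N, 32°E)

Convert each endpoint to a unit vector on the sphere (x = cos φ cos λ, y = cos φ sin λ, z = sin φ).
The central angle between the endpoints is δ = arccos(p₁·p₂) ≈ 2.011 rad (115.3°).
Interpolate at f = 1/5 with slerp weights a = sin((1−f)δ)/sin δ ≈ 1.105, b = sin(fδ)/sin δ ≈ 0.433.
p = a·p₁ + b·p₂ ≈ (0.777, 0.483, 0.403); φ = arcsin(p_z) ≈ 23.79°, λ = atan2(p_y, p_x) ≈ 31.87°.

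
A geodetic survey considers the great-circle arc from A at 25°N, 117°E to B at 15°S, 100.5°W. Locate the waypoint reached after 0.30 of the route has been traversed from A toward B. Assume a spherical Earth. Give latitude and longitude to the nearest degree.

The haversine formula gives a central angle δ ≈ 2.505 rad (143.5°) between the endpoints.
Interpolate at f = 0.30 with slerp weights a = sin((1−f)δ)/sin δ ≈ 1.653, b = sin(fδ)/sin δ ≈ 1.148.
p = a·p₁ + b·p₂ ≈ (-0.882, 0.245, 0.402); φ = arcsin(p_z) ≈ 23.69°, λ = atan2(p_y, p_x) ≈ 164.48°.

≈ 24°N, 164°E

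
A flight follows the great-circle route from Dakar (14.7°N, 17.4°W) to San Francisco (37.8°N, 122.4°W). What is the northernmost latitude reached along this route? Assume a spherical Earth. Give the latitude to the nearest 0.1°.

≈ 42.4°N

The great circle lies in the plane with unit normal n̂ = (p₁ × p₂)/|p₁ × p₂|.
Here n̂_z ≈ -0.739; the vertex latitude is φ_max = arccos|n̂_z| ≈ 42.4°.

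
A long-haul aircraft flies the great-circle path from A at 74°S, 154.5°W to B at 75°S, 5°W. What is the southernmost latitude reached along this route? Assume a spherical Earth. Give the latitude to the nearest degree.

≈ 86°S

The great circle lies in the plane with unit normal n̂ = (p₁ × p₂)/|p₁ × p₂|.
Here n̂_z ≈ +0.073; the vertex latitude is φ_max = arccos|n̂_z| ≈ 85.8°.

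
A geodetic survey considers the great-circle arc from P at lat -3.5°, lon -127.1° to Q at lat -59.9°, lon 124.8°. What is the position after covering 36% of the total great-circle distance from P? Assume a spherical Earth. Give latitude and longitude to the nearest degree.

The haversine formula gives a central angle δ ≈ 1.674 rad (95.9°) between the endpoints.
Interpolate at f = 0.36 with slerp weights a = sin((1−f)δ)/sin δ ≈ 0.882, b = sin(fδ)/sin δ ≈ 0.570.
p = a·p₁ + b·p₂ ≈ (-0.694, -0.468, -0.547); φ = arcsin(p_z) ≈ -33.15°, λ = atan2(p_y, p_x) ≈ -146.03°.

≈ lat -33°, lon -146°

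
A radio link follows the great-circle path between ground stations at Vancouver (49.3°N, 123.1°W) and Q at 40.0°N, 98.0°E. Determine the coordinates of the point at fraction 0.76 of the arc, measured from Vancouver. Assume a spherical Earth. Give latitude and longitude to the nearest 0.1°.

≈ 57.2°N, 113.9°E

From cos δ = sin φ₁ sin φ₂ + cos φ₁ cos φ₂ cos Δλ, the central angle is δ ≈ 1.460 rad (83.6°).
Interpolate at f = 0.76 with slerp weights a = sin((1−f)δ)/sin δ ≈ 0.345, b = sin(fδ)/sin δ ≈ 0.901.
p = a·p₁ + b·p₂ ≈ (-0.219, 0.495, 0.841); φ = arcsin(p_z) ≈ 57.24°, λ = atan2(p_y, p_x) ≈ 113.88°.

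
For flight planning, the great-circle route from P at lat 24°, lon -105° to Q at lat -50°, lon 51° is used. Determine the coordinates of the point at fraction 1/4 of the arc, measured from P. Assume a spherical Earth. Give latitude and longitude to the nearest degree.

≈ lat -9°, lon -88°

Convert each endpoint to a unit vector on the sphere (x = cos φ cos λ, y = cos φ sin λ, z = sin φ).
The central angle between the endpoints is δ = arccos(p₁·p₂) ≈ 2.583 rad (148.0°).
Interpolate at f = 1/4 with slerp weights a = sin((1−f)δ)/sin δ ≈ 1.762, b = sin(fδ)/sin δ ≈ 1.136.
p = a·p₁ + b·p₂ ≈ (0.043, -0.987, -0.153); φ = arcsin(p_z) ≈ -8.82°, λ = atan2(p_y, p_x) ≈ -87.52°.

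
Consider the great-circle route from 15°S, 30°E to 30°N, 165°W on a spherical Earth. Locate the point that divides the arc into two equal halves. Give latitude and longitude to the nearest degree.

The haversine formula gives a central angle δ ≈ 2.786 rad (159.6°) between the endpoints.
Interpolate at f = 1/2 with slerp weights a = sin((1−f)δ)/sin δ ≈ 2.827, b = sin(fδ)/sin δ ≈ 2.827.
p = a·p₁ + b·p₂ ≈ (0.000, 0.732, 0.682); φ = arcsin(p_z) ≈ 42.98°, λ = atan2(p_y, p_x) ≈ 90.00°.

≈ 43°N, 90°E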